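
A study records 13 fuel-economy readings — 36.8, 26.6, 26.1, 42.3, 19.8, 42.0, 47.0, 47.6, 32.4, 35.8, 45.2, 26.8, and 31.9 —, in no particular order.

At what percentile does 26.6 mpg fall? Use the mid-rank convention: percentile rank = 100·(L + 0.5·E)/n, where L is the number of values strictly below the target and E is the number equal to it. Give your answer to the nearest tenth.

Sorted: 19.8, 26.1, 26.6, 26.8, 31.9, 32.4, 35.8, 36.8, 42.0, 42.3, 45.2, 47.0, 47.6.
Count below 26.6: L = 2; count equal: E = 1; n = 13.
Percentile rank = 100·(2 + 0.5·1)/13 = 100·2.5/13 = 19.23.

19.2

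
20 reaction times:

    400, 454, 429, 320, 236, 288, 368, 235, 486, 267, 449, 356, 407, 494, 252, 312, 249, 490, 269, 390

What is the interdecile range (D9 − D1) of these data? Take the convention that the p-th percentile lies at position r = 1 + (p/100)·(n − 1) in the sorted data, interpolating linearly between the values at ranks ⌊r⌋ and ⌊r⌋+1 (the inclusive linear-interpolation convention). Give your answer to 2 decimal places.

Sorted: 235, 236, 249, 252, 267, 269, 288, 312, 320, 356, 368, 390, 400, 407, 429, 449, 454, 486, 490, 494.
n = 20.
P10: r = 2.9; ranks 2–3 are 236, 249; interpolating gives 247.7.
P90: r = 18.1; ranks 18–19 are 486, 490; interpolating gives 486.4.
Difference: 486.4 − 247.7 = 238.7.

238.70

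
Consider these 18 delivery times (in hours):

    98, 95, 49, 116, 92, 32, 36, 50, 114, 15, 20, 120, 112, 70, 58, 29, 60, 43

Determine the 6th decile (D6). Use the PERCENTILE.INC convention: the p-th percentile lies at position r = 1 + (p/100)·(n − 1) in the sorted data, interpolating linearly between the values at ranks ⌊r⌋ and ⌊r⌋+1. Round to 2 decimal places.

Sorted: 15, 20, 29, 32, 36, 43, 49, 50, 58, 60, 70, 92, 95, 98, 112, 114, 116, 120.
n = 18.
r = 1 + (60/100)·(18 − 1) = 1 + 10.2 = 11.2.
Rank 11 is 70 and rank 12 is 92.
Interpolate: 70 + 0.2·(92 − 70) = 70 + 0.2·22 = 74.4.

74.40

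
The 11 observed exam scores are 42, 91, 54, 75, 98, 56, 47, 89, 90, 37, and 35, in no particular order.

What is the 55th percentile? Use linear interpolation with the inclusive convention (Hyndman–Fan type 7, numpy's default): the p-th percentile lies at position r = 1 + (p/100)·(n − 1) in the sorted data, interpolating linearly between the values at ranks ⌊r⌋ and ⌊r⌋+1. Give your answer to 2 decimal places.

Sorted: 35, 37, 42, 47, 54, 56, 75, 89, 90, 91, 98.
n = 11.
r = 1 + (55/100)·(11 − 1) = 1 + 5.5 = 6.5.
Rank 6 is 56 and rank 7 is 75.
Interpolate: 56 + 0.5·(75 − 56) = 56 + 0.5·19 = 65.5.

65.50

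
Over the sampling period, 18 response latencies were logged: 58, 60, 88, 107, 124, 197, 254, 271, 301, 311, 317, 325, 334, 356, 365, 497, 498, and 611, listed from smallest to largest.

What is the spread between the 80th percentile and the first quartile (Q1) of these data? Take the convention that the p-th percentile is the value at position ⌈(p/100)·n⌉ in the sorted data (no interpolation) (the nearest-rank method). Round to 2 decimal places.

n = 18.
P25: rank ⌈25/100·18⌉ = 5 → 124.
P80: rank ⌈80/100·18⌉ = 15 → 365.
Difference: 365 − 124 = 241.

241.00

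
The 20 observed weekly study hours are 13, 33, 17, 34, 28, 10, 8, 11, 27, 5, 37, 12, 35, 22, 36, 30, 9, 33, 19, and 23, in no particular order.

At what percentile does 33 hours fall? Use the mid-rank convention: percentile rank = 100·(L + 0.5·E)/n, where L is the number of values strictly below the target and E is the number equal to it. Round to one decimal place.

75.0

Sorted: 5, 8, 9, 10, 11, 12, 13, 17, 19, 22, 23, 27, 28, 30, 33, 33, 34, 35, 36, 37.
Count below 33: L = 14; count equal: E = 2; n = 20.
Percentile rank = 100·(14 + 0.5·2)/20 = 100·15/20 = 75.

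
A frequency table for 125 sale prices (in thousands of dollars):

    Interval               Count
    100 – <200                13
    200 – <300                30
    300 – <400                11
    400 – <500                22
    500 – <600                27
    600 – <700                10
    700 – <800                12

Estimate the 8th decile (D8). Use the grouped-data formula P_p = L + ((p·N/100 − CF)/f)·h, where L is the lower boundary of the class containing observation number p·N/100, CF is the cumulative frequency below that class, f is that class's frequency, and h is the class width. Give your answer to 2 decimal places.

N = 125; target position k = 80/100 · 125 = 100.
Cumulative frequencies: 13, 43, 54, 76, 103, 113, 125.
Observation 100 falls in the class 500 – <600.
L = 500, CF = 76, f = 27, h = 100.
P80 = 500 + ((100 − 76)/27)·100 = 500 + 88.8889 = 588.889.

588.89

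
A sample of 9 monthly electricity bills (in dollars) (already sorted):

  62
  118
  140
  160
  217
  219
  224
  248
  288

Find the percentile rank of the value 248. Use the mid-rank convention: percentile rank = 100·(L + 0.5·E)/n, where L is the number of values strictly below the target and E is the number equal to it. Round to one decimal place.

83.3

Count below 248: L = 7; count equal: E = 1; n = 9.
Percentile rank = 100·(7 + 0.5·1)/9 = 100·7.5/9 = 83.33.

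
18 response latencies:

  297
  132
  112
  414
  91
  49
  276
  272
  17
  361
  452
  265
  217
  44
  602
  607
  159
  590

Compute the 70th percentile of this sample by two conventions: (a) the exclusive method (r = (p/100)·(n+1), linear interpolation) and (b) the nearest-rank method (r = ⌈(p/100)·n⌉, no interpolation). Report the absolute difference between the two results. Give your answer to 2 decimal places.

15.90

Sorted: 17, 44, 49, 91, 112, 132, 159, 217, 265, 272, 276, 297, 361, 414, 452, 590, 602, 607.
n = 18.
(a) r = 13.3; between ranks 13 (361) and 14 (414): 376.9.
(b) the nearest-rank method: rank 13 → 361.
|376.9 − 361| = 15.9.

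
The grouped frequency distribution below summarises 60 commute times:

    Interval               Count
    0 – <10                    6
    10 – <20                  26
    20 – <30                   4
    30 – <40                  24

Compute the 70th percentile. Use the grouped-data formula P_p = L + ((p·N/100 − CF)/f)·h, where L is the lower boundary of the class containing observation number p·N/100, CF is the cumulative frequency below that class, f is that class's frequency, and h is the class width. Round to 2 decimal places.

N = 60; target position k = 70/100 · 60 = 42.
Cumulative frequencies: 6, 32, 36, 60.
Observation 42 falls in the class 30 – <40.
L = 30, CF = 36, f = 24, h = 10.
P70 = 30 + ((42 − 36)/24)·10 = 30 + 2.5 = 32.5.

32.50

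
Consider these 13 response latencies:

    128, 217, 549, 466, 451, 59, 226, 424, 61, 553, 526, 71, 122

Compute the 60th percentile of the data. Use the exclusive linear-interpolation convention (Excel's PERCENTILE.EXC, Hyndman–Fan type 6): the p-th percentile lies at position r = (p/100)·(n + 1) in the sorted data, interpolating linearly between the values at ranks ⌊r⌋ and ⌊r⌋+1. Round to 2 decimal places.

434.80

Sorted: 59, 61, 71, 122, 128, 217, 226, 424, 451, 466, 526, 549, 553.
n = 13.
r = (60/100)·(13 + 1) = 8.4.
Rank 8 is 424 and rank 9 is 451.
Interpolate: 424 + 0.4·(451 − 424) = 424 + 0.4·27 = 434.8.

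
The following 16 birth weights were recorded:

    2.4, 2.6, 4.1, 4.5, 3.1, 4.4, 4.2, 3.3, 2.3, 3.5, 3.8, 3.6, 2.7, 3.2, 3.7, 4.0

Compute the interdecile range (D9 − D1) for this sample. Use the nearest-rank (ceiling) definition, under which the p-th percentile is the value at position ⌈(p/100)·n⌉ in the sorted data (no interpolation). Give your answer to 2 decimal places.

2.00

Sorted: 2.3, 2.4, 2.6, 2.7, 3.1, 3.2, 3.3, 3.5, 3.6, 3.7, 3.8, 4.0, 4.1, 4.2, 4.4, 4.5.
n = 16.
P10: rank ⌈10/100·16⌉ = 2 → 2.4.
P90: rank ⌈90/100·16⌉ = 15 → 4.4.
Difference: 4.4 − 2.4 = 2.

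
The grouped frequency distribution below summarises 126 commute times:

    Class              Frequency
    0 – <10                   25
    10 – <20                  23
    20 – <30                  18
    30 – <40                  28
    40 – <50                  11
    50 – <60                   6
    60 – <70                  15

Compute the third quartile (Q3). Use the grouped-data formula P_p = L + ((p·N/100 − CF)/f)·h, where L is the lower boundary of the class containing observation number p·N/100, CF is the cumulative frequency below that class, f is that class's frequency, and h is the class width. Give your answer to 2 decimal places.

N = 126; target position k = 75/100 · 126 = 94.5.
Cumulative frequencies: 25, 48, 66, 94, 105, 111, 126.
Observation 94.5 falls in the class 40 – <50.
L = 40, CF = 94, f = 11, h = 10.
P75 = 40 + ((94.5 − 94)/11)·10 = 40 + 0.454545 = 40.4545.

40.45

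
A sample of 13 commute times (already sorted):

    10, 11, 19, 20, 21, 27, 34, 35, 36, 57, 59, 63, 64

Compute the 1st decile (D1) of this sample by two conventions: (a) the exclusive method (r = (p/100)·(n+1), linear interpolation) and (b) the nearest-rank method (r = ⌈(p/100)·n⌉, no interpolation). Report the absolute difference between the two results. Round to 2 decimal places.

n = 13.
(a) r = 1.4; between ranks 1 (10) and 2 (11): 10.4.
(b) the nearest-rank method: rank 2 → 11.
|10.4 − 11| = 0.6.

0.60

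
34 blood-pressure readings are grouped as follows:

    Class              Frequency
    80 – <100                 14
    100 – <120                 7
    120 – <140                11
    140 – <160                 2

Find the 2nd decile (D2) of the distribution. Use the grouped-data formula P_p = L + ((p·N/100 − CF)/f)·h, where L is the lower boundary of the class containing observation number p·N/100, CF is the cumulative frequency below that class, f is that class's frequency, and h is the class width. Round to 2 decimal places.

N = 34; target position k = 20/100 · 34 = 6.8.
Cumulative frequencies: 14, 21, 32, 34.
Observation 6.8 falls in the class 80 – <100.
L = 80, CF = 0, f = 14, h = 20.
P20 = 80 + ((6.8 − 0)/14)·20 = 80 + 9.71429 = 89.7143.

89.71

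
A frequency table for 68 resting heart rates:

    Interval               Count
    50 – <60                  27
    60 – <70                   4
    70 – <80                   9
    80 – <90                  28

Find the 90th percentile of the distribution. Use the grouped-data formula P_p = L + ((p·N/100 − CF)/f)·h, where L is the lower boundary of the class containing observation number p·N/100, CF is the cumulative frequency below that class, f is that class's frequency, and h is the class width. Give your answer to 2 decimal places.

87.57

N = 68; target position k = 90/100 · 68 = 61.2.
Cumulative frequencies: 27, 31, 40, 68.
Observation 61.2 falls in the class 80 – <90.
L = 80, CF = 40, f = 28, h = 10.
P90 = 80 + ((61.2 − 40)/28)·10 = 80 + 7.57143 = 87.5714.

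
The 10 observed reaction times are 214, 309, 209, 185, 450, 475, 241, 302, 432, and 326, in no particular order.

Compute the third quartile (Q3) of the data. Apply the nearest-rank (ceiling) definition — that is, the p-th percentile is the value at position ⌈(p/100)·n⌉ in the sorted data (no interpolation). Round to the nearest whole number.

Sorted: 185, 209, 214, 241, 302, 309, 326, 432, 450, 475.
n = 10.
Position = ⌈75/100 · 10⌉ = ⌈7.5⌉ = 8.
The value at rank 8 is 432.

432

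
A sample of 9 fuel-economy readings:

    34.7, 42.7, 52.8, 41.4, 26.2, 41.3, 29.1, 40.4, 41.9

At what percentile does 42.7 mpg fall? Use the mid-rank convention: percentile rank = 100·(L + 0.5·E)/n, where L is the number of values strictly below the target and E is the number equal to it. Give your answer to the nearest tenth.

83.3

Sorted: 26.2, 29.1, 34.7, 40.4, 41.3, 41.4, 41.9, 42.7, 52.8.
Count below 42.7: L = 7; count equal: E = 1; n = 9.
Percentile rank = 100·(7 + 0.5·1)/9 = 100·7.5/9 = 83.33.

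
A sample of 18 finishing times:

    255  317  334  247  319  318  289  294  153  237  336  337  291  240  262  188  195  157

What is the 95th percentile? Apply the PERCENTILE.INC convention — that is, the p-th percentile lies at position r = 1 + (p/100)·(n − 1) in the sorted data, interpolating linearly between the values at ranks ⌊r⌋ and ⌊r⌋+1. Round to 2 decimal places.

336.15

Sorted: 153, 157, 188, 195, 237, 240, 247, 255, 262, 289, 291, 294, 317, 318, 319, 334, 336, 337.
n = 18.
r = 1 + (95/100)·(18 − 1) = 1 + 16.15 = 17.15.
Rank 17 is 336 and rank 18 is 337.
Interpolate: 336 + 0.15·(337 − 336) = 336 + 0.15·1 = 336.15.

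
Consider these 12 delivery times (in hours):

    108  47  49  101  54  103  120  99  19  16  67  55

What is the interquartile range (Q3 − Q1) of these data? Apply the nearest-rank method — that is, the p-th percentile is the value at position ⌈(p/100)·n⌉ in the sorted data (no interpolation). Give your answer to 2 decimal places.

Sorted: 16, 19, 47, 49, 54, 55, 67, 99, 101, 103, 108, 120.
n = 12.
P25: rank ⌈25/100·12⌉ = 3 → 47.
P75: rank ⌈75/100·12⌉ = 9 → 101.
Difference: 101 − 47 = 54.

54.00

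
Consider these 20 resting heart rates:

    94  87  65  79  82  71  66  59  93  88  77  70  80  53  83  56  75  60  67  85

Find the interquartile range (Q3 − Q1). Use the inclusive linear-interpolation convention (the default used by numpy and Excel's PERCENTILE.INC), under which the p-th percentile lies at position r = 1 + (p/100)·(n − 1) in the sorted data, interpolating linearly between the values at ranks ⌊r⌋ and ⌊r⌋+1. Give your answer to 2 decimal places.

Sorted: 53, 56, 59, 60, 65, 66, 67, 70, 71, 75, 77, 79, 80, 82, 83, 85, 87, 88, 93, 94.
n = 20.
P25: r = 5.75; ranks 5–6 are 65, 66; interpolating gives 65.75.
P75: r = 15.25; ranks 15–16 are 83, 85; interpolating gives 83.5.
Difference: 83.5 − 65.75 = 17.75.

17.75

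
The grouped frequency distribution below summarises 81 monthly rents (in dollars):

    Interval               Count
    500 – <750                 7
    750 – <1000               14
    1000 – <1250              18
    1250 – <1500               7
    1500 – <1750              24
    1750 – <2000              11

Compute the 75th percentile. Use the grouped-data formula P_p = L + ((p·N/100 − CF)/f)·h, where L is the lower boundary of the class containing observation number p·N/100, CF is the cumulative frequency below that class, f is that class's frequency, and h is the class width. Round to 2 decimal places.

1653.65

N = 81; target position k = 75/100 · 81 = 60.75.
Cumulative frequencies: 7, 21, 39, 46, 70, 81.
Observation 60.75 falls in the class 1500 – <1750.
L = 1500, CF = 46, f = 24, h = 250.
P75 = 1500 + ((60.75 − 46)/24)·250 = 1500 + 153.646 = 1653.65.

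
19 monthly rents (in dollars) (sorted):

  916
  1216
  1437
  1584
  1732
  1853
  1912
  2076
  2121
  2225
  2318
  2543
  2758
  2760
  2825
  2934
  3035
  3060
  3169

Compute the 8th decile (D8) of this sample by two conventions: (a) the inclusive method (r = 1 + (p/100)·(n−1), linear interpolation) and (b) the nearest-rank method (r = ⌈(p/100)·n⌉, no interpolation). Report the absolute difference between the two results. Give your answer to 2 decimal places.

65.40

n = 19.
(a) r = 15.4; between ranks 15 (2825) and 16 (2934): 2868.6.
(b) the nearest-rank method: rank 16 → 2934.
|2868.6 − 2934| = 65.4.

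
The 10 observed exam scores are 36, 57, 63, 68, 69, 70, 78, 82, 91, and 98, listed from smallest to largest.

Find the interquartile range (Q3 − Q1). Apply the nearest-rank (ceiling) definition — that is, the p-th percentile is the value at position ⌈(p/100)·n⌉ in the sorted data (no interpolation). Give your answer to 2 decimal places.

n = 10.
P25: rank ⌈25/100·10⌉ = 3 → 63.
P75: rank ⌈75/100·10⌉ = 8 → 82.
Difference: 82 − 63 = 19.

19.00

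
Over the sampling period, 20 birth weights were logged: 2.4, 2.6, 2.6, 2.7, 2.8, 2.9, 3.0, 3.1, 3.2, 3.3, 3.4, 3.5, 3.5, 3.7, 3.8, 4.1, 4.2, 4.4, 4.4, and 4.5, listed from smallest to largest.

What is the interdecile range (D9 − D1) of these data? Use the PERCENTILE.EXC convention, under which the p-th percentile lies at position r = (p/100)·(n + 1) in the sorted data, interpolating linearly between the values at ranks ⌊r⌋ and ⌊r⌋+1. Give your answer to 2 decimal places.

n = 20.
P10: r = 2.1; ranks 2–3 are 2.6, 2.6; interpolating gives 2.6.
P90: r = 18.9; ranks 18–19 are 4.4, 4.4; interpolating gives 4.4.
Difference: 4.4 − 2.6 = 1.8.

1.80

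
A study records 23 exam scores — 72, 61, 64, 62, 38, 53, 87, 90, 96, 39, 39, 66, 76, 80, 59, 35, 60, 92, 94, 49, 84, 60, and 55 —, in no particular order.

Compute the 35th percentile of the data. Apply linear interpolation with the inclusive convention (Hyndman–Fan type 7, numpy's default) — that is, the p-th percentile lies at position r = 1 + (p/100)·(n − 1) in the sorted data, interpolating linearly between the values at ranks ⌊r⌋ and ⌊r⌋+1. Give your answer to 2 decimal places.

59.70

Sorted: 35, 38, 39, 39, 49, 53, 55, 59, 60, 60, 61, 62, 64, 66, 72, 76, 80, 84, 87, 90, 92, 94, 96.
n = 23.
r = 1 + (35/100)·(23 − 1) = 1 + 7.7 = 8.7.
Rank 8 is 59 and rank 9 is 60.
Interpolate: 59 + 0.7·(60 − 59) = 59 + 0.7·1 = 59.7.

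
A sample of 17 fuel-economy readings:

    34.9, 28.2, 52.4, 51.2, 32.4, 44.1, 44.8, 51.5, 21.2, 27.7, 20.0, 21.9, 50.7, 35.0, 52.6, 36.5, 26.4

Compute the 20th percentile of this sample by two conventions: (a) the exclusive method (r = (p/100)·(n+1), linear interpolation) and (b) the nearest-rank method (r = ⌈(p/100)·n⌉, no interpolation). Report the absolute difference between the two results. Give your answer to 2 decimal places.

Sorted: 20.0, 21.2, 21.9, 26.4, 27.7, 28.2, 32.4, 34.9, 35.0, 36.5, 44.1, 44.8, 50.7, 51.2, 51.5, 52.4, 52.6.
n = 17.
(a) r = 3.6; between ranks 3 (21.9) and 4 (26.4): 24.6.
(b) the nearest-rank method: rank 4 → 26.4.
|24.6 − 26.4| = 1.8.

1.80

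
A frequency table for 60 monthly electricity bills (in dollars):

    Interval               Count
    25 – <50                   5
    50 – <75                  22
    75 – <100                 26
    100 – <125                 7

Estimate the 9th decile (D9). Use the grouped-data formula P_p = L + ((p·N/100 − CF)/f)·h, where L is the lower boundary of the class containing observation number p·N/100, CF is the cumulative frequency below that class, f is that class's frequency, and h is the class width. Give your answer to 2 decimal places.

N = 60; target position k = 90/100 · 60 = 54.
Cumulative frequencies: 5, 27, 53, 60.
Observation 54 falls in the class 100 – <125.
L = 100, CF = 53, f = 7, h = 25.
P90 = 100 + ((54 − 53)/7)·25 = 100 + 3.57143 = 103.571.

103.57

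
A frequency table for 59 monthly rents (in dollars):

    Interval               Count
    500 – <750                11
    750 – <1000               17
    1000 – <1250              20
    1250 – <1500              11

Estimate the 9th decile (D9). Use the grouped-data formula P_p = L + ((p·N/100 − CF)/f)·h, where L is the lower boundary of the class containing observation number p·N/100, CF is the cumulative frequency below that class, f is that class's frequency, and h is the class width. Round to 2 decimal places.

N = 59; target position k = 90/100 · 59 = 53.1.
Cumulative frequencies: 11, 28, 48, 59.
Observation 53.1 falls in the class 1250 – <1500.
L = 1250, CF = 48, f = 11, h = 250.
P90 = 1250 + ((53.1 − 48)/11)·250 = 1250 + 115.909 = 1365.91.

1365.91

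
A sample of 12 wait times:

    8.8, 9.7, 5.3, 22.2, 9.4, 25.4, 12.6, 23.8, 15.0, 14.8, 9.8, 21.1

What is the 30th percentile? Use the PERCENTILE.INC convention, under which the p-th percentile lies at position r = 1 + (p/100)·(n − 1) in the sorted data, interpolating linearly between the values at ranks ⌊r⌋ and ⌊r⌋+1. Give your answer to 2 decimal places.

9.73

Sorted: 5.3, 8.8, 9.4, 9.7, 9.8, 12.6, 14.8, 15.0, 21.1, 22.2, 23.8, 25.4.
n = 12.
r = 1 + (30/100)·(12 − 1) = 1 + 3.3 = 4.3.
Rank 4 is 9.7 and rank 5 is 9.8.
Interpolate: 9.7 + 0.3·(9.8 − 9.7) = 9.7 + 0.3·0.1 = 9.73.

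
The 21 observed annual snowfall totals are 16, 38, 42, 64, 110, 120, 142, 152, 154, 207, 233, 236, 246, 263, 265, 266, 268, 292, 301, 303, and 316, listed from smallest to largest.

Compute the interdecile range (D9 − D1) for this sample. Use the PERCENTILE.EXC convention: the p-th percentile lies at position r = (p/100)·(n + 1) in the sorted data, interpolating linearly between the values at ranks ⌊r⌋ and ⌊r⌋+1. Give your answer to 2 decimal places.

n = 21.
P10: r = 2.2; ranks 2–3 are 38, 42; interpolating gives 38.8.
P90: r = 19.8; ranks 19–20 are 301, 303; interpolating gives 302.6.
Difference: 302.6 − 38.8 = 263.8.

263.80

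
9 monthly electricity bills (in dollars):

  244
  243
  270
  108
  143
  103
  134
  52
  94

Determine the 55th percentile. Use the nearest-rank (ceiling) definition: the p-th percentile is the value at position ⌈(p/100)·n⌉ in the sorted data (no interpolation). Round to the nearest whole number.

134

Sorted: 52, 94, 103, 108, 134, 143, 243, 244, 270.
n = 9.
Position = ⌈55/100 · 9⌉ = ⌈4.95⌉ = 5.
The value at rank 5 is 134.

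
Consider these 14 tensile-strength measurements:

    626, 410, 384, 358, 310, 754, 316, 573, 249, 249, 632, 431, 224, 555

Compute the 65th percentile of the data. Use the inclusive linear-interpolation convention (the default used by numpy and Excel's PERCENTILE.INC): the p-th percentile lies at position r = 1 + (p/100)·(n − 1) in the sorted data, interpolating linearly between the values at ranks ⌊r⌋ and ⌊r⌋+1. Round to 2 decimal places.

486.80

Sorted: 224, 249, 249, 310, 316, 358, 384, 410, 431, 555, 573, 626, 632, 754.
n = 14.
r = 1 + (65/100)·(14 − 1) = 1 + 8.45 = 9.45.
Rank 9 is 431 and rank 10 is 555.
Interpolate: 431 + 0.45·(555 − 431) = 431 + 0.45·124 = 486.8.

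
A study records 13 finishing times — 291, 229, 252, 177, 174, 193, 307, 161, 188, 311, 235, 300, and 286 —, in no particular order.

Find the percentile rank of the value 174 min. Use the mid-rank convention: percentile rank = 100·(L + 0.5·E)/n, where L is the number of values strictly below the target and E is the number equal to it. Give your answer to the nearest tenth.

11.5

Sorted: 161, 174, 177, 188, 193, 229, 235, 252, 286, 291, 300, 307, 311.
Count below 174: L = 1; count equal: E = 1; n = 13.
Percentile rank = 100·(1 + 0.5·1)/13 = 100·1.5/13 = 11.54.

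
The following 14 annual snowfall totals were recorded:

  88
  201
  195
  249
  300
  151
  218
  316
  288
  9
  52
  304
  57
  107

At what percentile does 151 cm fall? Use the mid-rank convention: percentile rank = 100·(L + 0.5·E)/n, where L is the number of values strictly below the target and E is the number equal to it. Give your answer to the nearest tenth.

39.3

Sorted: 9, 52, 57, 88, 107, 151, 195, 201, 218, 249, 288, 300, 304, 316.
Count below 151: L = 5; count equal: E = 1; n = 14.
Percentile rank = 100·(5 + 0.5·1)/14 = 100·5.5/14 = 39.29.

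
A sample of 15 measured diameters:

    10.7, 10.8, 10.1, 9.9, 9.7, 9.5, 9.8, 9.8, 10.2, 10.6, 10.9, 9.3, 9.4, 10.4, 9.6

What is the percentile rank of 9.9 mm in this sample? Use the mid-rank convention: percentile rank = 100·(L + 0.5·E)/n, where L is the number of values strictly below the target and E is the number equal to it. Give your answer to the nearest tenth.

50.0

Sorted: 9.3, 9.4, 9.5, 9.6, 9.7, 9.8, 9.8, 9.9, 10.1, 10.2, 10.4, 10.6, 10.7, 10.8, 10.9.
Count below 9.9: L = 7; count equal: E = 1; n = 15.
Percentile rank = 100·(7 + 0.5·1)/15 = 100·7.5/15 = 50.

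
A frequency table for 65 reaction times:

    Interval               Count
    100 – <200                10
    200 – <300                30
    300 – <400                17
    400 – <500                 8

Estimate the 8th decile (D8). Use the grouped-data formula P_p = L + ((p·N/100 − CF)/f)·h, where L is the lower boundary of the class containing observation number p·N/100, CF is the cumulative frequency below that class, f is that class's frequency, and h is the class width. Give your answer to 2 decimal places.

370.59

N = 65; target position k = 80/100 · 65 = 52.
Cumulative frequencies: 10, 40, 57, 65.
Observation 52 falls in the class 300 – <400.
L = 300, CF = 40, f = 17, h = 100.
P80 = 300 + ((52 − 40)/17)·100 = 300 + 70.5882 = 370.588.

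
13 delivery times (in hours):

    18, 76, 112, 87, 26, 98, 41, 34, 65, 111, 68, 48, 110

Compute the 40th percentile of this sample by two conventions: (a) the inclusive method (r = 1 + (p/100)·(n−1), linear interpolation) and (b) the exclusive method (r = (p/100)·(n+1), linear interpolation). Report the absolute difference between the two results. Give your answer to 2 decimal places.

3.40

Sorted: 18, 26, 34, 41, 48, 65, 68, 76, 87, 98, 110, 111, 112.
n = 13.
(a) r = 5.8; between ranks 5 (48) and 6 (65): 61.6.
(b) r = 5.6; between ranks 5 (48) and 6 (65): 58.2.
|61.6 − 58.2| = 3.4.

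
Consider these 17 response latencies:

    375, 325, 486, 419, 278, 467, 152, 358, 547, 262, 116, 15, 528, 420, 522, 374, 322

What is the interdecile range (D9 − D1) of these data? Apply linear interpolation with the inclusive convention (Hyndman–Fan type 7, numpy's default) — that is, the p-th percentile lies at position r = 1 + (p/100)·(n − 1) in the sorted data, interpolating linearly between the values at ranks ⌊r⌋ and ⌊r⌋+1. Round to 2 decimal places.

Sorted: 15, 116, 152, 262, 278, 322, 325, 358, 374, 375, 419, 420, 467, 486, 522, 528, 547.
n = 17.
P10: r = 2.6; ranks 2–3 are 116, 152; interpolating gives 137.6.
P90: r = 15.4; ranks 15–16 are 522, 528; interpolating gives 524.4.
Difference: 524.4 − 137.6 = 386.8.

386.80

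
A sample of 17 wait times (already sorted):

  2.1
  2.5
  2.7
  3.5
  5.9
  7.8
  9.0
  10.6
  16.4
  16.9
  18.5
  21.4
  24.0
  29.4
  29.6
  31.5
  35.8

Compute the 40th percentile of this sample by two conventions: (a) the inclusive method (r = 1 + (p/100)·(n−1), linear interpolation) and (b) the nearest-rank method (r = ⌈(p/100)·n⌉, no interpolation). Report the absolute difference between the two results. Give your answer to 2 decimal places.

n = 17.
(a) r = 7.4; between ranks 7 (9.0) and 8 (10.6): 9.64.
(b) the nearest-rank method: rank 7 → 9.
|9.64 − 9| = 0.64.

0.64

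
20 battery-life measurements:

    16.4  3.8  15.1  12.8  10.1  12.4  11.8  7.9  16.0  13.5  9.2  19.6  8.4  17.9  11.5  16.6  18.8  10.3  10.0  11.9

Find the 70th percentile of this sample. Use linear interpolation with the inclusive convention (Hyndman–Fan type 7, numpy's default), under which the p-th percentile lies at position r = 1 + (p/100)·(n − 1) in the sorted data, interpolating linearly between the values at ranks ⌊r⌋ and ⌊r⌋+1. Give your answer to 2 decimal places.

15.37

Sorted: 3.8, 7.9, 8.4, 9.2, 10.0, 10.1, 10.3, 11.5, 11.8, 11.9, 12.4, 12.8, 13.5, 15.1, 16.0, 16.4, 16.6, 17.9, 18.8, 19.6.
n = 20.
r = 1 + (70/100)·(20 − 1) = 1 + 13.3 = 14.3.
Rank 14 is 15.1 and rank 15 is 16.0.
Interpolate: 15.1 + 0.3·(16.0 − 15.1) = 15.1 + 0.3·0.9 = 15.37.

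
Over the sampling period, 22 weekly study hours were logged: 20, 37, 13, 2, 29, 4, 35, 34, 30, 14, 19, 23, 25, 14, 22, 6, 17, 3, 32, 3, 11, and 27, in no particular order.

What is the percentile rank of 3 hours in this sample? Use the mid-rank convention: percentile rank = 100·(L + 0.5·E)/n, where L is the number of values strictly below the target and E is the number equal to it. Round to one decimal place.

Sorted: 2, 3, 3, 4, 6, 11, 13, 14, 14, 17, 19, 20, 22, 23, 25, 27, 29, 30, 32, 34, 35, 37.
Count below 3: L = 1; count equal: E = 2; n = 22.
Percentile rank = 100·(1 + 0.5·2)/22 = 100·2/22 = 9.091.

9.1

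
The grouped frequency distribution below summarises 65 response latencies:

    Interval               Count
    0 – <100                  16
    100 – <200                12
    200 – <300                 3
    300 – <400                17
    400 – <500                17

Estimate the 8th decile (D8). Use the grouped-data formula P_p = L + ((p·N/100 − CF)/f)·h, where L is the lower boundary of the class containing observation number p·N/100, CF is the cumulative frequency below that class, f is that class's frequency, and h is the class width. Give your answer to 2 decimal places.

N = 65; target position k = 80/100 · 65 = 52.
Cumulative frequencies: 16, 28, 31, 48, 65.
Observation 52 falls in the class 400 – <500.
L = 400, CF = 48, f = 17, h = 100.
P80 = 400 + ((52 − 48)/17)·100 = 400 + 23.5294 = 423.529.

423.53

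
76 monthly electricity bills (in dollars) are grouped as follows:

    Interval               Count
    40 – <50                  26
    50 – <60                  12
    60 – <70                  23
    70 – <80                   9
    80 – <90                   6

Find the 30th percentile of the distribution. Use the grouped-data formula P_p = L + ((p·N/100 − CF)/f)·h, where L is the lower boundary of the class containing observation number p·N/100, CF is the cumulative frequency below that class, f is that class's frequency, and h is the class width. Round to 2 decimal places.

N = 76; target position k = 30/100 · 76 = 22.8.
Cumulative frequencies: 26, 38, 61, 70, 76.
Observation 22.8 falls in the class 40 – <50.
L = 40, CF = 0, f = 26, h = 10.
P30 = 40 + ((22.8 − 0)/26)·10 = 40 + 8.76923 = 48.7692.

48.77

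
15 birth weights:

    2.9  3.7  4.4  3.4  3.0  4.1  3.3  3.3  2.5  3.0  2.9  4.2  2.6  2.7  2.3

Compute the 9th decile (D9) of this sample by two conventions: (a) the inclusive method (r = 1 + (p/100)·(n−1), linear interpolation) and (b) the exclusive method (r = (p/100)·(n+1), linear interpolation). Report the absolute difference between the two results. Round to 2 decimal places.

Sorted: 2.3, 2.5, 2.6, 2.7, 2.9, 2.9, 3.0, 3.0, 3.3, 3.3, 3.4, 3.7, 4.1, 4.2, 4.4.
n = 15.
(a) r = 13.6; between ranks 13 (4.1) and 14 (4.2): 4.16.
(b) r = 14.4; between ranks 14 (4.2) and 15 (4.4): 4.28.
|4.16 − 4.28| = 0.12.

0.12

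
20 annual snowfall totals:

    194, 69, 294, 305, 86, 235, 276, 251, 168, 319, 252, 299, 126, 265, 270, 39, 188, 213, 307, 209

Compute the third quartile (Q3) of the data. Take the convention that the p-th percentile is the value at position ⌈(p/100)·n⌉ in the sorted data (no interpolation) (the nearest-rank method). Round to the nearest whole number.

276

Sorted: 39, 69, 86, 126, 168, 188, 194, 209, 213, 235, 251, 252, 265, 270, 276, 294, 299, 305, 307, 319.
n = 20.
Position = ⌈75/100 · 20⌉ = ⌈15⌉ = 15.
The value at rank 15 is 276.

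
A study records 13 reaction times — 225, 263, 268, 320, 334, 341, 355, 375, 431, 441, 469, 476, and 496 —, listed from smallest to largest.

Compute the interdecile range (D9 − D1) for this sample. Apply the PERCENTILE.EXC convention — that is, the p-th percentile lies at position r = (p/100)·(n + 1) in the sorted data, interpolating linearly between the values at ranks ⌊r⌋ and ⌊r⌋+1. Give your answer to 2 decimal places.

n = 13.
P10: r = 1.4; ranks 1–2 are 225, 263; interpolating gives 240.2.
P90: r = 12.6; ranks 12–13 are 476, 496; interpolating gives 488.
Difference: 488 − 240.2 = 247.8.

247.80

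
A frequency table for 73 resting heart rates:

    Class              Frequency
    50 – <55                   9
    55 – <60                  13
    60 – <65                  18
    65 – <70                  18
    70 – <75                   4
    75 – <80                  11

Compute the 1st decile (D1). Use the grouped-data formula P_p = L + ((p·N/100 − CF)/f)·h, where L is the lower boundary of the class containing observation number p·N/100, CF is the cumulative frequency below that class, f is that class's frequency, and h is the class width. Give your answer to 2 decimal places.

N = 73; target position k = 10/100 · 73 = 7.3.
Cumulative frequencies: 9, 22, 40, 58, 62, 73.
Observation 7.3 falls in the class 50 – <55.
L = 50, CF = 0, f = 9, h = 5.
P10 = 50 + ((7.3 − 0)/9)·5 = 50 + 4.05556 = 54.0556.

54.06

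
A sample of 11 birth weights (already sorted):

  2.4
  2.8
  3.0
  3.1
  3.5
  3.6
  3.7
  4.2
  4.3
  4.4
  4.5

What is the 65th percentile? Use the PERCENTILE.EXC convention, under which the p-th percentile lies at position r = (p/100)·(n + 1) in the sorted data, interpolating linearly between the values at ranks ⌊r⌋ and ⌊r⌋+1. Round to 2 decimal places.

4.10

n = 11.
r = (65/100)·(11 + 1) = 7.8.
Rank 7 is 3.7 and rank 8 is 4.2.
Interpolate: 3.7 + 0.8·(4.2 − 3.7) = 3.7 + 0.8·0.5 = 4.1.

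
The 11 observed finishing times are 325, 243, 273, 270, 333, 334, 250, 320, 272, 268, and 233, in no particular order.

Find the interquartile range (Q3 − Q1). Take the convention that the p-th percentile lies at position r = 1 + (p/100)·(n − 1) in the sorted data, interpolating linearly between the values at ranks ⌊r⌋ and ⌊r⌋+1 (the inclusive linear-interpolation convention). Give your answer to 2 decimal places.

Sorted: 233, 243, 250, 268, 270, 272, 273, 320, 325, 333, 334.
n = 11.
P25: r = 3.5; ranks 3–4 are 250, 268; interpolating gives 259.
P75: r = 8.5; ranks 8–9 are 320, 325; interpolating gives 322.5.
Difference: 322.5 − 259 = 63.5.

63.50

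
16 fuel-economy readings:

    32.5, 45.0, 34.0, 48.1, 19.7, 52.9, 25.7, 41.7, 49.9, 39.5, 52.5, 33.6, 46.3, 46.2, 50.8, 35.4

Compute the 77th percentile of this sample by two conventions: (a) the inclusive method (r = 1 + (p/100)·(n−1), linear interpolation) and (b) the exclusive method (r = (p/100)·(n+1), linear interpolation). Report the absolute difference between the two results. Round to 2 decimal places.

Sorted: 19.7, 25.7, 32.5, 33.6, 34.0, 35.4, 39.5, 41.7, 45.0, 46.2, 46.3, 48.1, 49.9, 50.8, 52.5, 52.9.
n = 16.
(a) r = 12.55; between ranks 12 (48.1) and 13 (49.9): 49.09.
(b) r = 13.09; between ranks 13 (49.9) and 14 (50.8): 49.981.
|49.09 − 49.981| = 0.891.

0.89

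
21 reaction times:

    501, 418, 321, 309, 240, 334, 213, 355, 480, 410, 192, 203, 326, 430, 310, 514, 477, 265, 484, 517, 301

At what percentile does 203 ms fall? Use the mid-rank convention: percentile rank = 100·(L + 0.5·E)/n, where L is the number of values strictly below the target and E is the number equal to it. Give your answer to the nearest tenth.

7.1

Sorted: 192, 203, 213, 240, 265, 301, 309, 310, 321, 326, 334, 355, 410, 418, 430, 477, 480, 484, 501, 514, 517.
Count below 203: L = 1; count equal: E = 1; n = 21.
Percentile rank = 100·(1 + 0.5·1)/21 = 100·1.5/21 = 7.143.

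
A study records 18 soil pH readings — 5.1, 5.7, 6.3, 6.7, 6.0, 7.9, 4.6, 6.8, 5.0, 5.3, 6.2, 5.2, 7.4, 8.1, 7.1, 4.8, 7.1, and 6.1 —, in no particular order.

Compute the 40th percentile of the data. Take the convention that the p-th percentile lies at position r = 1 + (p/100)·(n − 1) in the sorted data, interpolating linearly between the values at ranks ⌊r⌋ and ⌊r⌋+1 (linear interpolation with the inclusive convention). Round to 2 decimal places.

Sorted: 4.6, 4.8, 5.0, 5.1, 5.2, 5.3, 5.7, 6.0, 6.1, 6.2, 6.3, 6.7, 6.8, 7.1, 7.1, 7.4, 7.9, 8.1.
n = 18.
r = 1 + (40/100)·(18 − 1) = 1 + 6.8 = 7.8.
Rank 7 is 5.7 and rank 8 is 6.0.
Interpolate: 5.7 + 0.8·(6.0 − 5.7) = 5.7 + 0.8·0.3 = 5.94.

5.94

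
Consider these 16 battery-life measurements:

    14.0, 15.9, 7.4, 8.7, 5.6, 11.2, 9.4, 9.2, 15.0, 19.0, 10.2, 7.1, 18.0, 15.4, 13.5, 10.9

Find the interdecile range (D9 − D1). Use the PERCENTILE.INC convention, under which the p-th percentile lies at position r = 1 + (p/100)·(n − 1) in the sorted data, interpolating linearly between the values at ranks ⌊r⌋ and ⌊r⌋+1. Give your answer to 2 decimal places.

9.70

Sorted: 5.6, 7.1, 7.4, 8.7, 9.2, 9.4, 10.2, 10.9, 11.2, 13.5, 14.0, 15.0, 15.4, 15.9, 18.0, 19.0.
n = 16.
P10: r = 2.5; ranks 2–3 are 7.1, 7.4; interpolating gives 7.25.
P90: r = 14.5; ranks 14–15 are 15.9, 18.0; interpolating gives 16.95.
Difference: 16.95 − 7.25 = 9.7.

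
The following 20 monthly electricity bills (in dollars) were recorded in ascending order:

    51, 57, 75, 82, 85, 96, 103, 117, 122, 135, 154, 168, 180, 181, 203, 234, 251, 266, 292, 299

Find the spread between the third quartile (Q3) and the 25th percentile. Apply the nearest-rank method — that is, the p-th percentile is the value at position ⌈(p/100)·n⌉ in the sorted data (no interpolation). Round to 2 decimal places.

n = 20.
P25: rank ⌈25/100·20⌉ = 5 → 85.
P75: rank ⌈75/100·20⌉ = 15 → 203.
Difference: 203 − 85 = 118.

118.00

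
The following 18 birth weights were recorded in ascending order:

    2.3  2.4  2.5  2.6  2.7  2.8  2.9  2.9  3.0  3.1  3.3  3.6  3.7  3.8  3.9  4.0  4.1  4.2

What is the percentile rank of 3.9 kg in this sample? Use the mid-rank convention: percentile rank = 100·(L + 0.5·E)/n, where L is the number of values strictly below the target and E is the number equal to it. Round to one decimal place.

80.6

Count below 3.9: L = 14; count equal: E = 1; n = 18.
Percentile rank = 100·(14 + 0.5·1)/18 = 100·14.5/18 = 80.56.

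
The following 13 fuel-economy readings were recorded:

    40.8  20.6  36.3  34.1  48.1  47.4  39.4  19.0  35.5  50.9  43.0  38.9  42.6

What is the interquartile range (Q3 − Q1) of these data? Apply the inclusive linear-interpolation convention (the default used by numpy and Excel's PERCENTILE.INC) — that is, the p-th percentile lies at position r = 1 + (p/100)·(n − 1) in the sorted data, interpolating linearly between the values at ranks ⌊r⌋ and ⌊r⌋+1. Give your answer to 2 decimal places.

7.50

Sorted: 19.0, 20.6, 34.1, 35.5, 36.3, 38.9, 39.4, 40.8, 42.6, 43.0, 47.4, 48.1, 50.9.
n = 13.
P25: r = 4 (integer) → 35.5.
P75: r = 10 (integer) → 43.
Difference: 43 − 35.5 = 7.5.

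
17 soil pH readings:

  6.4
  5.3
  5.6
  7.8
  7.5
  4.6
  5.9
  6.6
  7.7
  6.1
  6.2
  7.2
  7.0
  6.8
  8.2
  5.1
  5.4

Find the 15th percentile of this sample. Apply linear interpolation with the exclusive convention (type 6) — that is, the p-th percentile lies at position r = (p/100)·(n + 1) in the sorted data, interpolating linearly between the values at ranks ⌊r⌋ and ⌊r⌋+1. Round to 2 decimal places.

5.24

Sorted: 4.6, 5.1, 5.3, 5.4, 5.6, 5.9, 6.1, 6.2, 6.4, 6.6, 6.8, 7.0, 7.2, 7.5, 7.7, 7.8, 8.2.
n = 17.
r = (15/100)·(17 + 1) = 2.7.
Rank 2 is 5.1 and rank 3 is 5.3.
Interpolate: 5.1 + 0.7·(5.3 − 5.1) = 5.1 + 0.7·0.2 = 5.24.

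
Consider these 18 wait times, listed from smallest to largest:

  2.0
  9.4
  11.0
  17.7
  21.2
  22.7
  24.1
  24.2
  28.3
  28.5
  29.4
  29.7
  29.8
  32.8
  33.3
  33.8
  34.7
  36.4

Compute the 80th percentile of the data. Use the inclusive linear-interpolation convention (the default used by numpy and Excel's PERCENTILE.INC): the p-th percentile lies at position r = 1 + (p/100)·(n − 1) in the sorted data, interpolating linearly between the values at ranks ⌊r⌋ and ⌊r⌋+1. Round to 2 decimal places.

33.10

n = 18.
r = 1 + (80/100)·(18 − 1) = 1 + 13.6 = 14.6.
Rank 14 is 32.8 and rank 15 is 33.3.
Interpolate: 32.8 + 0.6·(33.3 − 32.8) = 32.8 + 0.6·0.5 = 33.1.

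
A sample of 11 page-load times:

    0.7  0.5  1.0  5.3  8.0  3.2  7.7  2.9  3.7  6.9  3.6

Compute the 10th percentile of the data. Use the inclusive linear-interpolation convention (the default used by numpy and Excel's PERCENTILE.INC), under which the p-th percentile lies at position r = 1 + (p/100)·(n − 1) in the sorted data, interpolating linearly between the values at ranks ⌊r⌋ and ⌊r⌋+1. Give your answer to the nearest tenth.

0.7

Sorted: 0.5, 0.7, 1.0, 2.9, 3.2, 3.6, 3.7, 5.3, 6.9, 7.7, 8.0.
n = 11.
r = 1 + (10/100)·(11 − 1) = 1 + 1 = 2.
r is an integer, so P10 is the value at rank 2: 0.7.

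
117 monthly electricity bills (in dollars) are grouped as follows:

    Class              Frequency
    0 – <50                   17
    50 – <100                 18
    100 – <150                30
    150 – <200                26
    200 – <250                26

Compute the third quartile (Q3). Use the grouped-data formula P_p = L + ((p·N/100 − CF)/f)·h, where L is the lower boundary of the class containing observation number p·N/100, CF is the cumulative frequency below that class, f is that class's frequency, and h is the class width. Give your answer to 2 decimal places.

N = 117; target position k = 75/100 · 117 = 87.75.
Cumulative frequencies: 17, 35, 65, 91, 117.
Observation 87.75 falls in the class 150 – <200.
L = 150, CF = 65, f = 26, h = 50.
P75 = 150 + ((87.75 − 65)/26)·50 = 150 + 43.75 = 193.75.

193.75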